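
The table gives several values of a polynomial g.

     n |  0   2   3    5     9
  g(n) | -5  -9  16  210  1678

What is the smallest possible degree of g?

3

Divided differences on the nodes 0, 2, 3, 5, 9:
  order 0: -5  -9  16  210  1678
  order 1: -2  25  97  367
  order 2: 9  24  45
  order 3: 3  3
  order 4: 0
The order-3 divided differences are all 3 (nonzero) and every higher order vanishes, so the data lies on a polynomial of degree exactly 3.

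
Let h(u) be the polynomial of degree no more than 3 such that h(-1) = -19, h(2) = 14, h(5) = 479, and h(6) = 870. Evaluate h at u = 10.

Using the Lagrange interpolation formula with nodes -1, 2, 5, 6:
  L_0(u) = (u - 2)(u - 5)(u - 6) / -126
  L_1(u) = (u + 1)(u - 5)(u - 6) / 36
  L_2(u) = (u + 1)(u - 2)(u - 6) / -18
  L_3(u) = (u + 1)(u - 2)(u - 5) / 28
Then h(u) = -19·L_0(u) + 14·L_1(u) + 479·L_2(u) + 870·L_3(u).
Expanding and collecting terms gives h(u) = 5u^3 - 6u^2 + 2u - 6.
Evaluating at u = 10: h(10) = 4414.

4414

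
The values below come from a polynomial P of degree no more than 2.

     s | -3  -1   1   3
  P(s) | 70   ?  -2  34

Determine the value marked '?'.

On equispaced nodes a degree-2 polynomial has vanishing third forward difference, so
  - P(-3) + 3·P(-1) - 3·P(1) + P(3) = 0.
Substituting the known values and solving for P(-1):
  3·P(-1) = 30
  P(-1) = 10.

10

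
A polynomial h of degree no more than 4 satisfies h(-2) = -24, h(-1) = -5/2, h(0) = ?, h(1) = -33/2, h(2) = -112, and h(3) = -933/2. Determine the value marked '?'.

-6

On equispaced nodes a degree-4 polynomial has vanishing fifth forward difference, so
  - h(-2) + 5·h(-1) - 10·h(0) + 10·h(1) - 5·h(2) + h(3) = 0.
Substituting the known values and solving for h(0):
  -10·h(0) = 60
  h(0) = -6.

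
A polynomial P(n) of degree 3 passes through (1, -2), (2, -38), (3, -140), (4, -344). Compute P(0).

Write P(n) = an^3 + bn^2 + cn + d. Substituting each data point gives a linear system:
  a + b + c + d = -2
  8a + 4b + 2c + d = -38
  27a + 9b + 3c + d = -140
  64a + 16b + 4c + d = -344
Solving the system yields a = -6, b = 3, c = -3, d = 4.
So P(n) = -6n³ + 3n² - 3n + 4.
Then P(0) = 4.

4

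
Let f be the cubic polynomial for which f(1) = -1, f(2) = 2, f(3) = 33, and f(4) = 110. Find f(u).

f(u) = 3u^3 - 4u^2 - 6u + 6

Write f(u) = au^3 + bu^2 + cu + d. Substituting each data point gives a linear system:
  a + b + c + d = -1
  8a + 4b + 2c + d = 2
  27a + 9b + 3c + d = 33
  64a + 16b + 4c + d = 110
Solving the system yields a = 3, b = -4, c = -6, d = 6.
So f(u) = 3u^3 - 4u^2 - 6u + 6.
Check: f(4) = 110. ✓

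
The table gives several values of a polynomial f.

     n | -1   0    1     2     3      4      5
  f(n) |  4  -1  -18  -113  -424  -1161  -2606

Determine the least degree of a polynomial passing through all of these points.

4

Forward differences of the values at n = -1, 0, 1, 2, 3, 4, 5:
  f  : 4  -1  -18  -113  -424  -1161  -2606
  Δ  : -5  -17  -95  -311  -737  -1445
  Δ^2: -12  -78  -216  -426  -708
  Δ^3: -66  -138  -210  -282
  Δ^4: -72  -72  -72
  Δ^5: 0  0
  Δ^6: 0
The fourth differences are constant (-72) and nonzero, while all higher differences vanish, so the minimal degree is 4.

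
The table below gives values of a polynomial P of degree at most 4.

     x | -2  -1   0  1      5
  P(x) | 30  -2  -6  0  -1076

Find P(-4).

130

Write P(x) = ax^4 + bx^3 + cx^2 + dx + e. Substituting each data point gives a linear system:
  16a - 8b + 4c - 2d + e = 30
  a - b + c - d + e = -2
  e = -6
  a + b + c + d + e = 0
  625a + 125b + 25c + 5d + e = -1076
Solving the system yields a = -1, b = -5, c = 6, d = 6, e = -6.
So P(x) = -x⁴ - 5x³ + 6x² + 6x - 6.
Then P(-4) = 130.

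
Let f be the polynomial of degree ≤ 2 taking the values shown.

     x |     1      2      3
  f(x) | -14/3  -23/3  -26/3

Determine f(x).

f(x) = x^2 - 6x + 1/3

Using the Lagrange interpolation formula with nodes 1, 2, 3:
  L_0(x) = (x - 2)(x - 3) / 2
  L_1(x) = (x - 1)(x - 3) / -1
  L_2(x) = (x - 1)(x - 2) / 2
Then f(x) = -14/3·L_0(x) - 23/3·L_1(x) - 26/3·L_2(x).
Expanding and collecting terms gives f(x) = x^2 - 6x + 1/3.
Check: f(3) = -26/3. ✓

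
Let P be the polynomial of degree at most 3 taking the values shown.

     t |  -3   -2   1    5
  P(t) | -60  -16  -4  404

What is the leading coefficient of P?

Write P(t) = at^3 + bt^2 + ct + d. Substituting each data point gives a linear system:
  -27a + 9b - 3c + d = -60
  -8a + 4b - 2c + d = -16
  a + b + c + d = -4
  125a + 25b + 5c + d = 404
Solving the system yields a = 3, b = 2, c = -3, d = -6.
So P(t) = 3t^3 + 2t^2 - 3t - 6.
The leading coefficient is 3.

3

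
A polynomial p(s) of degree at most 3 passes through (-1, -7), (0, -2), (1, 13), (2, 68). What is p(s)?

p(s) = 5s^3 + 5s^2 + 5s - 2

Write p(s) = as^3 + bs^2 + cs + d. Substituting each data point gives a linear system:
  -a + b - c + d = -7
  d = -2
  a + b + c + d = 13
  8a + 4b + 2c + d = 68
Solving the system yields a = 5, b = 5, c = 5, d = -2.
So p(s) = 5s^3 + 5s^2 + 5s - 2.
Check: p(2) = 68. ✓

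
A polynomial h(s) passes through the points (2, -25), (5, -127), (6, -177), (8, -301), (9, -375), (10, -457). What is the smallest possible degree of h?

2

Divided differences on the nodes 2, 5, 6, 8, 9, 10:
  order 0: -25  -127  -177  -301  -375  -457
  order 1: -34  -50  -62  -74  -82
  order 2: -4  -4  -4  -4
  order 3: 0  0  0
  order 4: 0  0
  order 5: 0
The order-2 divided differences are all -4 (nonzero) and every higher order vanishes, so the data lies on a polynomial of degree exactly 2.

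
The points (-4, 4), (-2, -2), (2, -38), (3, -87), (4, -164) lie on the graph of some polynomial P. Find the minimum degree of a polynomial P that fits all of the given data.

3

Divided differences on the nodes -4, -2, 2, 3, 4:
  order 0: 4  -2  -38  -87  -164
  order 1: -3  -9  -49  -77
  order 2: -1  -8  -14
  order 3: -1  -1
  order 4: 0
The order-3 divided differences are all -1 (nonzero) and every higher order vanishes, so the data lies on a polynomial of degree exactly 3.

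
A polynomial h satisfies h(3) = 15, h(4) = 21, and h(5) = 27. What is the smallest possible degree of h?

1

Forward differences of the values at n = 3, 4, 5:
  h  : 15  21  27
  Δ  : 6  6
  Δ^2: 0
The first differences are constant (6) and nonzero, while all higher differences vanish, so the minimal degree is 1.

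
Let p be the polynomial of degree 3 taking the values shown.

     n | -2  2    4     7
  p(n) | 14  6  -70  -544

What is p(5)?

Write p(n) = an^3 + bn^2 + cn + d. Substituting each data point gives a linear system:
  -8a + 4b - 2c + d = 14
  8a + 4b + 2c + d = 6
  64a + 16b + 4c + d = -70
  343a + 49b + 7c + d = -544
Solving the system yields a = -2, b = 2, c = 6, d = 2.
So p(n) = -2n³ + 2n² + 6n + 2.
Then p(5) = -168.

-168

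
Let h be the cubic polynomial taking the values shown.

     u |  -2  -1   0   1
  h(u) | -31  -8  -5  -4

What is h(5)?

340

Write h(u) = au^3 + bu^2 + cu + d. Substituting each data point gives a linear system:
  -8a + 4b - 2c + d = -31
  -a + b - c + d = -8
  d = -5
  a + b + c + d = -4
Solving the system yields a = 3, b = -1, c = -1, d = -5.
So h(u) = 3u^3 - u^2 - u - 5.
Then h(5) = 340.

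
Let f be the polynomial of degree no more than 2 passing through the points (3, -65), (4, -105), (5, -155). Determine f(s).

Write f(s) = as^2 + bs + c. Substituting each data point gives a linear system:
  9a + 3b + c = -65
  16a + 4b + c = -105
  25a + 5b + c = -155
Solving the system yields a = -5, b = -5, c = -5.
So f(s) = -5s^2 - 5s - 5.
Check: f(3) = -65. ✓

f(s) = -5s^2 - 5s - 5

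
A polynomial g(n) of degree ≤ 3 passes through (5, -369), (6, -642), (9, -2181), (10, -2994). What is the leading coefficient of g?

-3

Write g(n) = an^3 + bn^2 + cn + d. Substituting each data point gives a linear system:
  125a + 25b + 5c + d = -369
  216a + 36b + 6c + d = -642
  729a + 81b + 9c + d = -2181
  1000a + 100b + 10c + d = -2994
Solving the system yields a = -3, b = 0, c = 0, d = 6.
So g(n) = -3n^3 + 6.
The leading coefficient is -3.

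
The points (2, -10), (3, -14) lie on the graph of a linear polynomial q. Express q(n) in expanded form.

Using the Lagrange interpolation formula with nodes 2, 3:
  L_0(n) = (n - 3) / -1
  L_1(n) = (n - 2) / 1
Then q(n) = -10·L_0(n) - 14·L_1(n).
Expanding and collecting terms gives q(n) = -4n - 2.
Check: q(3) = -14. ✓

q(n) = -4n - 2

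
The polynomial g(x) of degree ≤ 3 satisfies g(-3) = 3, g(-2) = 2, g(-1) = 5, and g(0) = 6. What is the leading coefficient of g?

-1

Write g(x) = ax^3 + bx^2 + cx + d. Substituting each data point gives a linear system:
  -27a + 9b - 3c + d = 3
  -8a + 4b - 2c + d = 2
  -a + b - c + d = 5
  d = 6
Solving the system yields a = -1, b = -4, c = -2, d = 6.
So g(x) = -x^3 - 4x^2 - 2x + 6.
The leading coefficient is -1.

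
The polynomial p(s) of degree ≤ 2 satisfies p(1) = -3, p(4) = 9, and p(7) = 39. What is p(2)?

Using the Lagrange interpolation formula with nodes 1, 4, 7:
  L_0(s) = (s - 4)(s - 7) / 18
  L_1(s) = (s - 1)(s - 7) / -9
  L_2(s) = (s - 1)(s - 4) / 18
Then p(s) = -3·L_0(s) + 9·L_1(s) + 39·L_2(s).
Expanding and collecting terms gives p(s) = s^2 - s - 3.
Evaluating at s = 2: p(2) = -1.

-1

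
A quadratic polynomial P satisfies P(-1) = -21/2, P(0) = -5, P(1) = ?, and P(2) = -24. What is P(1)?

On equispaced nodes a degree-2 polynomial has vanishing third forward difference, so
  - P(-1) + 3·P(0) - 3·P(1) + P(2) = 0.
Substituting the known values and solving for P(1):
  -3·P(1) = 57/2
  P(1) = -19/2.

-19/2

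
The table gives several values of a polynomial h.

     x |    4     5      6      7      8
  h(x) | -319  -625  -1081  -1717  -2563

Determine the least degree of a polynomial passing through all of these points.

Forward differences of the values at x = 4, 5, 6, 7, 8:
  h  : -319  -625  -1081  -1717  -2563
  Δ  : -306  -456  -636  -846
  Δ^2: -150  -180  -210
  Δ^3: -30  -30
  Δ^4: 0
The third differences are constant (-30) and nonzero, while all higher differences vanish, so the minimal degree is 3.

3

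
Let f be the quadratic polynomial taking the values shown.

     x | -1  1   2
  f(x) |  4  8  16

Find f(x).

f(x) = 2x^2 + 2x + 4

Write f(x) = ax^2 + bx + c. Substituting each data point gives a linear system:
  a - b + c = 4
  a + b + c = 8
  4a + 2b + c = 16
Solving the system yields a = 2, b = 2, c = 4.
So f(x) = 2x² + 2x + 4.
Check: f(1) = 8. ✓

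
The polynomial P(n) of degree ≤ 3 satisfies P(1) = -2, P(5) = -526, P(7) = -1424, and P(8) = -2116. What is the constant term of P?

4

Write P(n) = an^3 + bn^2 + cn + d. Substituting each data point gives a linear system:
  a + b + c + d = -2
  125a + 25b + 5c + d = -526
  343a + 49b + 7c + d = -1424
  512a + 64b + 8c + d = -2116
Solving the system yields a = -4, b = -1, c = -1, d = 4.
So P(n) = -4n^3 - n^2 - n + 4.
The constant term is 4.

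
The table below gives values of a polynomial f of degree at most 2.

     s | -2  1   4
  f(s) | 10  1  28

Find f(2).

6

Forward differences of the values at s = -2, 1, 4:
  f  : 10  1  28
  Δ  : -9  27
  Δ^2: 36
The second differences are constant, confirming degree 2.
Interpolating (Newton forward form) and evaluating at s = 2 gives f(2) = 6.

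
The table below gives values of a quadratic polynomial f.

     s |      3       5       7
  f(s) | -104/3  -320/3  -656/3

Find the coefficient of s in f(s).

Write f(s) = as^2 + bs + c. Substituting each data point gives a linear system:
  9a + 3b + c = -104/3
  25a + 5b + c = -320/3
  49a + 7b + c = -656/3
Solving the system yields a = -5, b = 4, c = -5/3.
So f(s) = -5s^2 + 4s - 5/3.
The coefficient of s is 4.

4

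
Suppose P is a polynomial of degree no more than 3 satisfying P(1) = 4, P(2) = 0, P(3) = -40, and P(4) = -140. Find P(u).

P(u) = -4u^3 + 6u^2 + 6u - 4

Write P(u) = au^3 + bu^2 + cu + d. Substituting each data point gives a linear system:
  a + b + c + d = 4
  8a + 4b + 2c + d = 0
  27a + 9b + 3c + d = -40
  64a + 16b + 4c + d = -140
Solving the system yields a = -4, b = 6, c = 6, d = -4.
So P(u) = -4u^3 + 6u^2 + 6u - 4.
Check: P(3) = -40. ✓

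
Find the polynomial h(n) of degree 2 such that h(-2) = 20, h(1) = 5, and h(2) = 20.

h(n) = 5n^2

Using the Lagrange interpolation formula with nodes -2, 1, 2:
  L_0(n) = (n - 1)(n - 2) / 12
  L_1(n) = (n + 2)(n - 2) / -3
  L_2(n) = (n + 2)(n - 1) / 4
Then h(n) = 20·L_0(n) + 5·L_1(n) + 20·L_2(n).
Expanding and collecting terms gives h(n) = 5n^2.
Check: h(2) = 20. ✓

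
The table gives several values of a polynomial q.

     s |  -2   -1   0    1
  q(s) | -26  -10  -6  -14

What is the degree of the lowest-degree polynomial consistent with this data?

Forward differences of the values at s = -2, -1, 0, 1:
  q  : -26  -10  -6  -14
  Δ  : 16  4  -8
  Δ^2: -12  -12
  Δ^3: 0
The second differences are constant (-12) and nonzero, while all higher differences vanish, so the minimal degree is 2.

2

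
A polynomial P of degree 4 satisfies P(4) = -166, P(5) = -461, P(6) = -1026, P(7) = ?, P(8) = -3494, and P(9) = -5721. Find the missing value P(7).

-1987

The 5 known points determine the degree-4 polynomial uniquely.
Write P(s) = as^4 + bs^3 + cs^2 + ds + e. Substituting each data point gives a linear system:
  256a + 64b + 16c + 4d + e = -166
  625a + 125b + 25c + 5d + e = -461
  1296a + 216b + 36c + 6d + e = -1026
  4096a + 512b + 64c + 8d + e = -3494
  6561a + 729b + 81c + 9d + e = -5721
Solving the system yields a = -1, b = 1, c = 1, d = 4, e = -6.
So P(s) = -s^4 + s^3 + s^2 + 4s - 6.
Then P(7) = -1987.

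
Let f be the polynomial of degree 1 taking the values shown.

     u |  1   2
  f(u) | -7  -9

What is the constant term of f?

Write f(u) = au + b. Substituting each data point gives a linear system:
  a + b = -7
  2a + b = -9
Solving the system yields a = -2, b = -5.
So f(u) = -2u - 5.
The constant term is -5.

-5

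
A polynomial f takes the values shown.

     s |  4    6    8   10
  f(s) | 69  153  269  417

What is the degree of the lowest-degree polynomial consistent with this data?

Divided differences on the nodes 4, 6, 8, 10:
  order 0: 69  153  269  417
  order 1: 42  58  74
  order 2: 4  4
  order 3: 0
The order-2 divided differences are all 4 (nonzero) and every higher order vanishes, so the data lies on a polynomial of degree exactly 2.

2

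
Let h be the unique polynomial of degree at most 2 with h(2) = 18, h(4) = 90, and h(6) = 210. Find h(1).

Forward differences of the values at n = 2, 4, 6:
  h  : 18  90  210
  Δ  : 72  120
  Δ^2: 48
The second differences are constant, confirming degree 2.
Interpolating (Newton forward form) and evaluating at n = 1 gives h(1) = 0.

0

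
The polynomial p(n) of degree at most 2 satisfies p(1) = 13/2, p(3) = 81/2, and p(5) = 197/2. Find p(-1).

Using the Lagrange interpolation formula with nodes 1, 3, 5:
  L_0(n) = (n - 3)(n - 5) / 8
  L_1(n) = (n - 1)(n - 5) / -4
  L_2(n) = (n - 1)(n - 3) / 8
Then p(n) = 13/2·L_0(n) + 81/2·L_1(n) + 197/2·L_2(n).
Expanding and collecting terms gives p(n) = 3n^2 + 5n - 3/2.
Evaluating at n = -1: p(-1) = -7/2.

-7/2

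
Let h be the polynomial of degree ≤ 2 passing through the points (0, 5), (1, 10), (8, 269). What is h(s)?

h(s) = 4s^2 + s + 5

Write h(s) = as^2 + bs + c. Substituting each data point gives a linear system:
  c = 5
  a + b + c = 10
  64a + 8b + c = 269
Solving the system yields a = 4, b = 1, c = 5.
So h(s) = 4s² + s + 5.
Check: h(0) = 5. ✓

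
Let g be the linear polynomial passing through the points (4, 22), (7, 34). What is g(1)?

10

Write g(t) = at + b. Substituting each data point gives a linear system:
  4a + b = 22
  7a + b = 34
Solving the system yields a = 4, b = 6.
So g(t) = 4t + 6.
Then g(1) = 10.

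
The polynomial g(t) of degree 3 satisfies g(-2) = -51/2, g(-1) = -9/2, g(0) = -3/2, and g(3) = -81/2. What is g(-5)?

-513/2

Using the Lagrange interpolation formula with nodes -2, -1, 0, 3:
  L_0(t) = (t + 1)t(t - 3) / -10
  L_1(t) = (t + 2)t(t - 3) / 4
  L_2(t) = (t + 2)(t + 1)(t - 3) / -6
  L_3(t) = (t + 2)(t + 1)t / 60
Then g(t) = -51/2·L_0(t) - 9/2·L_1(t) - 3/2·L_2(t) - 81/2·L_3(t).
Expanding and collecting terms gives g(t) = t^3 - 6t^2 - 4t - 3/2.
Evaluating at t = -5: g(-5) = -513/2.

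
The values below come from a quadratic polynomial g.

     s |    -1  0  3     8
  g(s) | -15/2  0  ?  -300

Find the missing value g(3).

-75/2

The 3 known points determine the degree-2 polynomial uniquely.
Write g(s) = as^2 + bs + c. Substituting each data point gives a linear system:
  a - b + c = -15/2
  c = 0
  64a + 8b + c = -300
Solving the system yields a = -5, b = 5/2, c = 0.
So g(s) = -5s² + (5/2)s.
Then g(3) = -75/2.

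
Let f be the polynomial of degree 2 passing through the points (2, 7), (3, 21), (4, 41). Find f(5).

Write f(u) = au^2 + bu + c. Substituting each data point gives a linear system:
  4a + 2b + c = 7
  9a + 3b + c = 21
  16a + 4b + c = 41
Solving the system yields a = 3, b = -1, c = -3.
So f(u) = 3u^2 - u - 3.
Then f(5) = 67.

67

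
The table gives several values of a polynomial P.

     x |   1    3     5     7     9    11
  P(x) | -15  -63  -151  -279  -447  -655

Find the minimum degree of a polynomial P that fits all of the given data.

Forward differences of the values at x = 1, 3, 5, 7, 9, 11:
  P  : -15  -63  -151  -279  -447  -655
  Δ  : -48  -88  -128  -168  -208
  Δ^2: -40  -40  -40  -40
  Δ^3: 0  0  0
  Δ^4: 0  0
  Δ^5: 0
The second differences are constant (-40) and nonzero, while all higher differences vanish, so the minimal degree is 2.

2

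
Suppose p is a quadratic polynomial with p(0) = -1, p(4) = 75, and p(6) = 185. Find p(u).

p(u) = 6u^2 - 5u - 1

Write p(u) = au^2 + bu + c. Substituting each data point gives a linear system:
  c = -1
  16a + 4b + c = 75
  36a + 6b + c = 185
Solving the system yields a = 6, b = -5, c = -1.
So p(u) = 6u² - 5u - 1.
Check: p(4) = 75. ✓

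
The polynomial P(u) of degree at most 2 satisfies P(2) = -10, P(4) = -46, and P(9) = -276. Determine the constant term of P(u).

-6

Write P(u) = au^2 + bu + c. Substituting each data point gives a linear system:
  4a + 2b + c = -10
  16a + 4b + c = -46
  81a + 9b + c = -276
Solving the system yields a = -4, b = 6, c = -6.
So P(u) = -4u² + 6u - 6.
The constant term is -6.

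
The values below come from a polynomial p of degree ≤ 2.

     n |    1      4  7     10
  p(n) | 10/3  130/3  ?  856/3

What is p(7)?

412/3

The 3 known points determine the degree-2 polynomial uniquely.
Write p(n) = an^2 + bn + c. Substituting each data point gives a linear system:
  a + b + c = 10/3
  16a + 4b + c = 130/3
  100a + 10b + c = 856/3
Solving the system yields a = 3, b = -5/3, c = 2.
So p(n) = 3n^2 - (5/3)n + 2.
Then p(7) = 412/3.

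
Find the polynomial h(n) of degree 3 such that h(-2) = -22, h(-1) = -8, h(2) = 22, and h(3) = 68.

h(n) = 2n^3 + n^2 + 3n - 4

Write h(n) = an^3 + bn^2 + cn + d. Substituting each data point gives a linear system:
  -8a + 4b - 2c + d = -22
  -a + b - c + d = -8
  8a + 4b + 2c + d = 22
  27a + 9b + 3c + d = 68
Solving the system yields a = 2, b = 1, c = 3, d = -4.
So h(n) = 2n³ + n² + 3n - 4.
Check: h(3) = 68. ✓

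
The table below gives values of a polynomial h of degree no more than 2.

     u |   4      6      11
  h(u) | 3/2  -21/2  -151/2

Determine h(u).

h(u) = -u^2 + 4u + 3/2

Write h(u) = au^2 + bu + c. Substituting each data point gives a linear system:
  16a + 4b + c = 3/2
  36a + 6b + c = -21/2
  121a + 11b + c = -151/2
Solving the system yields a = -1, b = 4, c = 3/2.
So h(u) = -u² + 4u + 3/2.
Check: h(6) = -21/2. ✓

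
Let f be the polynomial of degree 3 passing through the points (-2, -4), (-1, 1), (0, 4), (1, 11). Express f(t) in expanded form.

Using the Lagrange interpolation formula with nodes -2, -1, 0, 1:
  L_0(t) = (t + 1)t(t - 1) / -6
  L_1(t) = (t + 2)t(t - 1) / 2
  L_2(t) = (t + 2)(t + 1)(t - 1) / -2
  L_3(t) = (t + 2)(t + 1)t / 6
Then f(t) = -4·L_0(t) + 1·L_1(t) + 4·L_2(t) + 11·L_3(t).
Expanding and collecting terms gives f(t) = t^3 + 2t^2 + 4t + 4.
Check: f(-1) = 1. ✓

f(t) = t^3 + 2t^2 + 4t + 4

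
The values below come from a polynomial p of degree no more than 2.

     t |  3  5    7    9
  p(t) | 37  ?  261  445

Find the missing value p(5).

125

The 3 known points determine the degree-2 polynomial uniquely.
Write p(t) = at^2 + bt + c. Substituting each data point gives a linear system:
  9a + 3b + c = 37
  49a + 7b + c = 261
  81a + 9b + c = 445
Solving the system yields a = 6, b = -4, c = -5.
So p(t) = 6t² - 4t - 5.
Then p(5) = 125.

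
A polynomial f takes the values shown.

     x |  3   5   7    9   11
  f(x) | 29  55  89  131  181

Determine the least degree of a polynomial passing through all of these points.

Forward differences of the values at x = 3, 5, 7, 9, 11:
  f  : 29  55  89  131  181
  Δ  : 26  34  42  50
  Δ^2: 8  8  8
  Δ^3: 0  0
  Δ^4: 0
The second differences are constant (8) and nonzero, while all higher differences vanish, so the minimal degree is 2.

2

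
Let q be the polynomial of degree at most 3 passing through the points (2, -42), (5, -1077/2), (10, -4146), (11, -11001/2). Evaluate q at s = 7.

Using the Lagrange interpolation formula with nodes 2, 5, 10, 11:
  L_0(s) = (s - 5)(s - 10)(s - 11) / -216
  L_1(s) = (s - 2)(s - 10)(s - 11) / 90
  L_2(s) = (s - 2)(s - 5)(s - 11) / -40
  L_3(s) = (s - 2)(s - 5)(s - 10) / 54
Then q(s) = -42·L_0(s) - 1077/2·L_1(s) - 4146·L_2(s) - 11001/2·L_3(s).
Expanding and collecting terms gives q(s) = -4s^3 - (3/2)s^2 + s - 6.
Evaluating at s = 7: q(7) = -2889/2.

-2889/2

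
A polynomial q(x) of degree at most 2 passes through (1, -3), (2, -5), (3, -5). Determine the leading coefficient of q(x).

Write q(x) = ax^2 + bx + c. Substituting each data point gives a linear system:
  a + b + c = -3
  4a + 2b + c = -5
  9a + 3b + c = -5
Solving the system yields a = 1, b = -5, c = 1.
So q(x) = x² - 5x + 1.
The leading coefficient is 1.

1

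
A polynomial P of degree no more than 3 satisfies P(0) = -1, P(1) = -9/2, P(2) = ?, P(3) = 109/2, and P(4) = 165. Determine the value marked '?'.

6

On equispaced nodes a degree-3 polynomial has vanishing fourth forward difference, so
  P(0) - 4·P(1) + 6·P(2) - 4·P(3) + P(4) = 0.
Substituting the known values and solving for P(2):
  6·P(2) = 36
  P(2) = 6.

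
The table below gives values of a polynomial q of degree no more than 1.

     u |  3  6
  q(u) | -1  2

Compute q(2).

-2

Write q(u) = au + b. Substituting each data point gives a linear system:
  3a + b = -1
  6a + b = 2
Solving the system yields a = 1, b = -4.
So q(u) = u - 4.
Then q(2) = -2.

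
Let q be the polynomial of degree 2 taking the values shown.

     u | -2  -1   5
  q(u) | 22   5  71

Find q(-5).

121

Write q(u) = au^2 + bu + c. Substituting each data point gives a linear system:
  4a - 2b + c = 22
  a - b + c = 5
  25a + 5b + c = 71
Solving the system yields a = 4, b = -5, c = -4.
So q(u) = 4u² - 5u - 4.
Then q(-5) = 121.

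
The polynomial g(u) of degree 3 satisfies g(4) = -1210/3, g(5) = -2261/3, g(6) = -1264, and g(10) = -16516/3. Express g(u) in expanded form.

g(u) = -5u^3 - 5u^2 - (1/3)u - 2

Write g(u) = au^3 + bu^2 + cu + d. Substituting each data point gives a linear system:
  64a + 16b + 4c + d = -1210/3
  125a + 25b + 5c + d = -2261/3
  216a + 36b + 6c + d = -1264
  1000a + 100b + 10c + d = -16516/3
Solving the system yields a = -5, b = -5, c = -1/3, d = -2.
So g(u) = -5u^3 - 5u^2 - (1/3)u - 2.
Check: g(5) = -2261/3. ✓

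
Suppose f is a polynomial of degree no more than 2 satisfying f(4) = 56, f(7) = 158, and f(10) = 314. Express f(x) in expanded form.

Using the Lagrange interpolation formula with nodes 4, 7, 10:
  L_0(x) = (x - 7)(x - 10) / 18
  L_1(x) = (x - 4)(x - 10) / -9
  L_2(x) = (x - 4)(x - 7) / 18
Then f(x) = 56·L_0(x) + 158·L_1(x) + 314·L_2(x).
Expanding and collecting terms gives f(x) = 3x^2 + x + 4.
Check: f(4) = 56. ✓

f(x) = 3x^2 + x + 4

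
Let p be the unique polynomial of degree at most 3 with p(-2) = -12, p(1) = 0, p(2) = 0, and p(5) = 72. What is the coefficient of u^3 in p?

1

Write p(u) = au^3 + bu^2 + cu + d. Substituting each data point gives a linear system:
  -8a + 4b - 2c + d = -12
  a + b + c + d = 0
  8a + 4b + 2c + d = 0
  125a + 25b + 5c + d = 72
Solving the system yields a = 1, b = -2, c = -1, d = 2.
So p(u) = u^3 - 2u^2 - u + 2.
The leading coefficient is 1.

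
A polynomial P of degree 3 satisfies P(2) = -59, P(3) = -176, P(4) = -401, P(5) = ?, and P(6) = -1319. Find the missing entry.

-770

The 4 known points determine the degree-3 polynomial uniquely.
Write P(x) = ax^3 + bx^2 + cx + d. Substituting each data point gives a linear system:
  8a + 4b + 2c + d = -59
  27a + 9b + 3c + d = -176
  64a + 16b + 4c + d = -401
  216a + 36b + 6c + d = -1319
Solving the system yields a = -6, b = 0, c = -3, d = -5.
So P(x) = -6x^3 - 3x - 5.
Then P(5) = -770.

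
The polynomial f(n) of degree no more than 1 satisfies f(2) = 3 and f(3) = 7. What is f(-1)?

Write f(n) = an + b. Substituting each data point gives a linear system:
  2a + b = 3
  3a + b = 7
Solving the system yields a = 4, b = -5.
So f(n) = 4n - 5.
Then f(-1) = -9.

-9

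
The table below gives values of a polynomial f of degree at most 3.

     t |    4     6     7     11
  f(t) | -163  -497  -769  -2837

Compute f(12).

Using the Lagrange interpolation formula with nodes 4, 6, 7, 11:
  L_0(t) = (t - 6)(t - 7)(t - 11) / -42
  L_1(t) = (t - 4)(t - 7)(t - 11) / 10
  L_2(t) = (t - 4)(t - 6)(t - 11) / -12
  L_3(t) = (t - 4)(t - 6)(t - 7) / 140
Then f(t) = -163·L_0(t) - 497·L_1(t) - 769·L_2(t) - 2837·L_3(t).
Expanding and collecting terms gives f(t) = -2t^3 - t^2 - 5t + 1.
Evaluating at t = 12: f(12) = -3659.

-3659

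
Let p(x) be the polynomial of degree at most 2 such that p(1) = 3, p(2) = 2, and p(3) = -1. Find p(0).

2

Write p(x) = ax^2 + bx + c. Substituting each data point gives a linear system:
  a + b + c = 3
  4a + 2b + c = 2
  9a + 3b + c = -1
Solving the system yields a = -1, b = 2, c = 2.
So p(x) = -x^2 + 2x + 2.
Then p(0) = 2.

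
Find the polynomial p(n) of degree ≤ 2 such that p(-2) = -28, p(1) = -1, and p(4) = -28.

Write p(n) = an^2 + bn + c. Substituting each data point gives a linear system:
  4a - 2b + c = -28
  a + b + c = -1
  16a + 4b + c = -28
Solving the system yields a = -3, b = 6, c = -4.
So p(n) = -3n^2 + 6n - 4.
Check: p(4) = -28. ✓

p(n) = -3n^2 + 6n - 4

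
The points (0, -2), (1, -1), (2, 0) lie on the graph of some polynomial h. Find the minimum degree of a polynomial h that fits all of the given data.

Forward differences of the values at t = 0, 1, 2:
  h  : -2  -1  0
  Δ  : 1  1
  Δ^2: 0
The first differences are constant (1) and nonzero, while all higher differences vanish, so the minimal degree is 1.

1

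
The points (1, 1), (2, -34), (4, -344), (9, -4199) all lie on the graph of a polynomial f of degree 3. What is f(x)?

f(x) = -6x^3 + 2x^2 + x + 4

Using the Lagrange interpolation formula with nodes 1, 2, 4, 9:
  L_0(x) = (x - 2)(x - 4)(x - 9) / -24
  L_1(x) = (x - 1)(x - 4)(x - 9) / 14
  L_2(x) = (x - 1)(x - 2)(x - 9) / -30
  L_3(x) = (x - 1)(x - 2)(x - 4) / 280
Then f(x) = 1·L_0(x) - 34·L_1(x) - 344·L_2(x) - 4199·L_3(x).
Expanding and collecting terms gives f(x) = -6x³ + 2x² + x + 4.
Check: f(4) = -344. ✓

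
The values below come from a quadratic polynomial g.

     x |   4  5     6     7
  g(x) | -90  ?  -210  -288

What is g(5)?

On equispaced nodes a degree-2 polynomial has vanishing third forward difference, so
  - g(4) + 3·g(5) - 3·g(6) + g(7) = 0.
Substituting the known values and solving for g(5):
  3·g(5) = -432
  g(5) = -144.

-144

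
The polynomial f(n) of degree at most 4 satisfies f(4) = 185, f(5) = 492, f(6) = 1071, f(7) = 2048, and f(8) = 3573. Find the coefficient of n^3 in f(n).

Write f(n) = an^4 + bn^3 + cn^2 + dn + e. Substituting each data point gives a linear system:
  256a + 64b + 16c + 4d + e = 185
  625a + 125b + 25c + 5d + e = 492
  1296a + 216b + 36c + 6d + e = 1071
  2401a + 343b + 49c + 7d + e = 2048
  4096a + 512b + 64c + 8d + e = 3573
Solving the system yields a = 1, b = -1, c = 0, d = -1, e = -3.
So f(n) = n^4 - n^3 - n - 3.
The coefficient of n^3 is -1.

-1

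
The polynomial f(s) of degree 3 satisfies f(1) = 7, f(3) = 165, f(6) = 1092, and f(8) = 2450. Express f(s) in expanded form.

f(s) = 4s^3 + 6s^2 + 3s - 6

Write f(s) = as^3 + bs^2 + cs + d. Substituting each data point gives a linear system:
  a + b + c + d = 7
  27a + 9b + 3c + d = 165
  216a + 36b + 6c + d = 1092
  512a + 64b + 8c + d = 2450
Solving the system yields a = 4, b = 6, c = 3, d = -6.
So f(s) = 4s³ + 6s² + 3s - 6.
Check: f(6) = 1092. ✓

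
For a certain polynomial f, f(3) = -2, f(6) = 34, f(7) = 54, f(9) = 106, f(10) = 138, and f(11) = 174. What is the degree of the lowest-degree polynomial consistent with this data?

Divided differences on the nodes 3, 6, 7, 9, 10, 11:
  order 0: -2  34  54  106  138  174
  order 1: 12  20  26  32  36
  order 2: 2  2  2  2
  order 3: 0  0  0
  order 4: 0  0
  order 5: 0
The order-2 divided differences are all 2 (nonzero) and every higher order vanishes, so the data lies on a polynomial of degree exactly 2.

2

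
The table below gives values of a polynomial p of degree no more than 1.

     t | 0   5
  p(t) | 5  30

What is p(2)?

Write p(t) = at + b. Substituting each data point gives a linear system:
  b = 5
  5a + b = 30
Solving the system yields a = 5, b = 5.
So p(t) = 5t + 5.
Then p(2) = 15.

15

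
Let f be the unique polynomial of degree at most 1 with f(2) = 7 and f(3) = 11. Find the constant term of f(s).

-1

Write f(s) = as + b. Substituting each data point gives a linear system:
  2a + b = 7
  3a + b = 11
Solving the system yields a = 4, b = -1.
So f(s) = 4s - 1.
The constant term is -1.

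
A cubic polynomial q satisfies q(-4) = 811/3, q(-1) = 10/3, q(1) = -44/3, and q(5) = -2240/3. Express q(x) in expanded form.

Write q(x) = ax^3 + bx^2 + cx + d. Substituting each data point gives a linear system:
  -64a + 16b - 4c + d = 811/3
  -a + b - c + d = 10/3
  a + b + c + d = -44/3
  125a + 25b + 5c + d = -2240/3
Solving the system yields a = -5, b = -4, c = -4, d = -5/3.
So q(x) = -5x³ - 4x² - 4x - 5/3.
Check: q(1) = -44/3. ✓

q(x) = -5x^3 - 4x^2 - 4x - 5/3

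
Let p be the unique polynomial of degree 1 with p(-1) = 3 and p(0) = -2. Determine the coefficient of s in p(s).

Write p(s) = as + b. Substituting each data point gives a linear system:
  -a + b = 3
  b = -2
Solving the system yields a = -5, b = -2.
So p(s) = -5s - 2.
The leading coefficient is -5.

-5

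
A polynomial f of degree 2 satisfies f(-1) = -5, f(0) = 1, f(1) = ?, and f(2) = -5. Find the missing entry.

On equispaced nodes a degree-2 polynomial has vanishing third forward difference, so
  - f(-1) + 3·f(0) - 3·f(1) + f(2) = 0.
Substituting the known values and solving for f(1):
  -3·f(1) = -3
  f(1) = 1.

1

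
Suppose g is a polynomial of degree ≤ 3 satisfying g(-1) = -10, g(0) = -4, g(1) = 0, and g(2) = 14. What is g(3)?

Using the Lagrange interpolation formula with nodes -1, 0, 1, 2:
  L_0(s) = s(s - 1)(s - 2) / -6
  L_1(s) = (s + 1)(s - 1)(s - 2) / 2
  L_2(s) = (s + 1)s(s - 2) / -2
  L_3(s) = (s + 1)s(s - 1) / 6
Then g(s) = -10·L_0(s) - 4·L_1(s) + 0·L_2(s) + 14·L_3(s).
Expanding and collecting terms gives g(s) = 2s^3 - s^2 + 3s - 4.
Evaluating at s = 3: g(3) = 50.

50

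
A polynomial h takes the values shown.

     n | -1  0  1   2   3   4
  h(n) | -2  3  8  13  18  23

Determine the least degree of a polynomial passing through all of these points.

1

Forward differences of the values at n = -1, 0, 1, 2, 3, 4:
  h  : -2  3  8  13  18  23
  Δ  : 5  5  5  5  5
  Δ^2: 0  0  0  0
  Δ^3: 0  0  0
  Δ^4: 0  0
  Δ^5: 0
The first differences are constant (5) and nonzero, while all higher differences vanish, so the minimal degree is 1.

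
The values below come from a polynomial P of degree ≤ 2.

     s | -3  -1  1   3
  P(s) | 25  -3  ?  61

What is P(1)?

On equispaced nodes a degree-2 polynomial has vanishing third forward difference, so
  - P(-3) + 3·P(-1) - 3·P(1) + P(3) = 0.
Substituting the known values and solving for P(1):
  -3·P(1) = -27
  P(1) = 9.

9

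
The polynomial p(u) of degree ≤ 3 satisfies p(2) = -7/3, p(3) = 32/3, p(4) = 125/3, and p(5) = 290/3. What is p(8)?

1397/3

Using the Lagrange interpolation formula with nodes 2, 3, 4, 5:
  L_0(u) = (u - 3)(u - 4)(u - 5) / -6
  L_1(u) = (u - 2)(u - 4)(u - 5) / 2
  L_2(u) = (u - 2)(u - 3)(u - 5) / -2
  L_3(u) = (u - 2)(u - 3)(u - 4) / 6
Then p(u) = -7/3·L_0(u) + 32/3·L_1(u) + 125/3·L_2(u) + 290/3·L_3(u).
Expanding and collecting terms gives p(u) = u^3 - 6u + 5/3.
Evaluating at u = 8: p(8) = 1397/3.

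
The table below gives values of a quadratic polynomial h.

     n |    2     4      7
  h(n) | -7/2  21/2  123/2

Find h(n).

Using the Lagrange interpolation formula with nodes 2, 4, 7:
  L_0(n) = (n - 4)(n - 7) / 10
  L_1(n) = (n - 2)(n - 7) / -6
  L_2(n) = (n - 2)(n - 4) / 15
Then h(n) = -7/2·L_0(n) + 21/2·L_1(n) + 123/2·L_2(n).
Expanding and collecting terms gives h(n) = 2n² - 5n - 3/2.
Check: h(4) = 21/2. ✓

h(n) = 2n^2 - 5n - 3/2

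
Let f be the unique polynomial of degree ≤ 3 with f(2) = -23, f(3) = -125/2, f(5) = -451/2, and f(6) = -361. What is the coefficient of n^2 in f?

Write f(n) = an^3 + bn^2 + cn + d. Substituting each data point gives a linear system:
  8a + 4b + 2c + d = -23
  27a + 9b + 3c + d = -125/2
  125a + 25b + 5c + d = -451/2
  216a + 36b + 6c + d = -361
Solving the system yields a = -1, b = -4, c = -1/2, d = 2.
So f(n) = -n^3 - 4n^2 - (1/2)n + 2.
The coefficient of n^2 is -4.

-4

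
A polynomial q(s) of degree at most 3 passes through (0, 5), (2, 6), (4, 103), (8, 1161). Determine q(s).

Write q(s) = as^3 + bs^2 + cs + d. Substituting each data point gives a linear system:
  d = 5
  8a + 4b + 2c + d = 6
  64a + 16b + 4c + d = 103
  512a + 64b + 8c + d = 1161
Solving the system yields a = 3, b = -6, c = 1/2, d = 5.
So q(s) = 3s³ - 6s² + (1/2)s + 5.
Check: q(0) = 5. ✓

q(s) = 3s^3 - 6s^2 + (1/2)s + 5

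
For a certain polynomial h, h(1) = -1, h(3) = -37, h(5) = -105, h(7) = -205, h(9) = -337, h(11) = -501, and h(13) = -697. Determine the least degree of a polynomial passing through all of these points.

Forward differences of the values at u = 1, 3, 5, 7, 9, 11, 13:
  h  : -1  -37  -105  -205  -337  -501  -697
  Δ  : -36  -68  -100  -132  -164  -196
  Δ^2: -32  -32  -32  -32  -32
  Δ^3: 0  0  0  0
  Δ^4: 0  0  0
  Δ^5: 0  0
  Δ^6: 0
The second differences are constant (-32) and nonzero, while all higher differences vanish, so the minimal degree is 2.

2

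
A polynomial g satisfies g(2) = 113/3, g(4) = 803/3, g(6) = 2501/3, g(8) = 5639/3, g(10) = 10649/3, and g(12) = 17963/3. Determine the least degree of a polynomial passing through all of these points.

3

Forward differences of the values at s = 2, 4, 6, 8, 10, 12:
  g  : 113/3  803/3  2501/3  5639/3  10649/3  17963/3
  Δ  : 230  566  1046  1670  2438
  Δ^2: 336  480  624  768
  Δ^3: 144  144  144
  Δ^4: 0  0
  Δ^5: 0
The third differences are constant (144) and nonzero, while all higher differences vanish, so the minimal degree is 3.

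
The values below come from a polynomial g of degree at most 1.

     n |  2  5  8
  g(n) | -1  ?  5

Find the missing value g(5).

The 2 known points determine the degree-1 polynomial uniquely.
Write g(n) = an + b. Substituting each data point gives a linear system:
  2a + b = -1
  8a + b = 5
Solving the system yields a = 1, b = -3.
So g(n) = n - 3.
Then g(5) = 2.

2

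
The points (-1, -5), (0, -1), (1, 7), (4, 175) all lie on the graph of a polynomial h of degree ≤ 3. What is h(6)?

Write h(s) = as^3 + bs^2 + cs + d. Substituting each data point gives a linear system:
  -a + b - c + d = -5
  d = -1
  a + b + c + d = 7
  64a + 16b + 4c + d = 175
Solving the system yields a = 2, b = 2, c = 4, d = -1.
So h(s) = 2s^3 + 2s^2 + 4s - 1.
Then h(6) = 527.

527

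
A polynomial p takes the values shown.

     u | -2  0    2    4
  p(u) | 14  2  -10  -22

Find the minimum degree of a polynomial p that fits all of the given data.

1

Forward differences of the values at u = -2, 0, 2, 4:
  p  : 14  2  -10  -22
  Δ  : -12  -12  -12
  Δ^2: 0  0
  Δ^3: 0
The first differences are constant (-12) and nonzero, while all higher differences vanish, so the minimal degree is 1.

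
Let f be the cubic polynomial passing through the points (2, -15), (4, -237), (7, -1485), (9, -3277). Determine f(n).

Write f(n) = an^3 + bn^2 + cn + d. Substituting each data point gives a linear system:
  8a + 4b + 2c + d = -15
  64a + 16b + 4c + d = -237
  343a + 49b + 7c + d = -1485
  729a + 81b + 9c + d = -3277
Solving the system yields a = -5, b = 4, c = 5, d = -1.
So f(n) = -5n^3 + 4n^2 + 5n - 1.
Check: f(9) = -3277. ✓

f(n) = -5n^3 + 4n^2 + 5n - 1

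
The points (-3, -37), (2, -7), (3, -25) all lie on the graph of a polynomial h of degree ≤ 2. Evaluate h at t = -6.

Write h(t) = at^2 + bt + c. Substituting each data point gives a linear system:
  9a - 3b + c = -37
  4a + 2b + c = -7
  9a + 3b + c = -25
Solving the system yields a = -4, b = 2, c = 5.
So h(t) = -4t^2 + 2t + 5.
Then h(-6) = -151.

-151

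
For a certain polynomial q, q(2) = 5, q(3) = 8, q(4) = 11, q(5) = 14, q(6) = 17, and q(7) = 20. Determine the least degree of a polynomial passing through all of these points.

1

Forward differences of the values at s = 2, 3, 4, 5, 6, 7:
  q  : 5  8  11  14  17  20
  Δ  : 3  3  3  3  3
  Δ^2: 0  0  0  0
  Δ^3: 0  0  0
  Δ^4: 0  0
  Δ^5: 0
The first differences are constant (3) and nonzero, while all higher differences vanish, so the minimal degree is 1.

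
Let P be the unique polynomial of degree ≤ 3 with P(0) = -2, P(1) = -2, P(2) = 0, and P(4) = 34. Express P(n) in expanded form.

Using the Lagrange interpolation formula with nodes 0, 1, 2, 4:
  L_0(n) = (n - 1)(n - 2)(n - 4) / -8
  L_1(n) = n(n - 2)(n - 4) / 3
  L_2(n) = n(n - 1)(n - 4) / -4
  L_3(n) = n(n - 1)(n - 2) / 24
Then P(n) = -2·L_0(n) - 2·L_1(n) + 0·L_2(n) + 34·L_3(n).
Expanding and collecting terms gives P(n) = n^3 - 2n^2 + n - 2.
Check: P(1) = -2. ✓

P(n) = n^3 - 2n^2 + n - 2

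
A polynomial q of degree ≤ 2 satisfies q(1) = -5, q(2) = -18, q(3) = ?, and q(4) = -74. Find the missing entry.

-41

On equispaced nodes a degree-2 polynomial has vanishing third forward difference, so
  - q(1) + 3·q(2) - 3·q(3) + q(4) = 0.
Substituting the known values and solving for q(3):
  -3·q(3) = 123
  q(3) = -41.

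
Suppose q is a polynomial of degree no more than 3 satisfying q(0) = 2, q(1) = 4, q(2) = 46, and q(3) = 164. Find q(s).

Using the Lagrange interpolation formula with nodes 0, 1, 2, 3:
  L_0(s) = (s - 1)(s - 2)(s - 3) / -6
  L_1(s) = s(s - 2)(s - 3) / 2
  L_2(s) = s(s - 1)(s - 3) / -2
  L_3(s) = s(s - 1)(s - 2) / 6
Then q(s) = 2·L_0(s) + 4·L_1(s) + 46·L_2(s) + 164·L_3(s).
Expanding and collecting terms gives q(s) = 6s^3 + 2s^2 - 6s + 2.
Check: q(0) = 2. ✓

q(s) = 6s^3 + 2s^2 - 6s + 2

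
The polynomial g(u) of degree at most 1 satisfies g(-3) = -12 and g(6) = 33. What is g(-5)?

-22

Using the Lagrange interpolation formula with nodes -3, 6:
  L_0(u) = (u - 6) / -9
  L_1(u) = (u + 3) / 9
Then g(u) = -12·L_0(u) + 33·L_1(u).
Expanding and collecting terms gives g(u) = 5u + 3.
Evaluating at u = -5: g(-5) = -22.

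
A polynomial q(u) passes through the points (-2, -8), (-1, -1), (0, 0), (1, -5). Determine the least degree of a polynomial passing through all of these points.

Forward differences of the values at u = -2, -1, 0, 1:
  q  : -8  -1  0  -5
  Δ  : 7  1  -5
  Δ^2: -6  -6
  Δ^3: 0
The second differences are constant (-6) and nonzero, while all higher differences vanish, so the minimal degree is 2.

2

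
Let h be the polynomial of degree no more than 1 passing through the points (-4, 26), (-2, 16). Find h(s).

Using the Lagrange interpolation formula with nodes -4, -2:
  L_0(s) = (s + 2) / -2
  L_1(s) = (s + 4) / 2
Then h(s) = 26·L_0(s) + 16·L_1(s).
Expanding and collecting terms gives h(s) = -5s + 6.
Check: h(-4) = 26. ✓

h(s) = -5s + 6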